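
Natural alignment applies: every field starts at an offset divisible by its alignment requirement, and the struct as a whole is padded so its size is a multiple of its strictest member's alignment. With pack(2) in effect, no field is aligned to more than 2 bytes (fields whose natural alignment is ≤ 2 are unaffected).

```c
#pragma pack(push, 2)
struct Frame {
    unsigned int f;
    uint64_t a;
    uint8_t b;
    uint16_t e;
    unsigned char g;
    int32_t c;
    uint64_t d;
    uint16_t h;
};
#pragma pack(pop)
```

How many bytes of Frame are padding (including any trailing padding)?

f at 0 (size 4, align 2) → ends 4
a at 4 (size 8, align 2) → ends 12
b at 12 (size 1, align 1) → ends 13
pad 1 to align 2 for e
e at 14 (size 2, align 2) → ends 16
g at 16 (size 1, align 1) → ends 17
pad 1 to align 2 for c
c at 18 (size 4, align 2) → ends 22
d at 22 (size 8, align 2) → ends 30
h at 30 (size 2, align 2) → ends 32
total 32 bytes, alignment 2
data bytes 30, size 32 → padding 2

2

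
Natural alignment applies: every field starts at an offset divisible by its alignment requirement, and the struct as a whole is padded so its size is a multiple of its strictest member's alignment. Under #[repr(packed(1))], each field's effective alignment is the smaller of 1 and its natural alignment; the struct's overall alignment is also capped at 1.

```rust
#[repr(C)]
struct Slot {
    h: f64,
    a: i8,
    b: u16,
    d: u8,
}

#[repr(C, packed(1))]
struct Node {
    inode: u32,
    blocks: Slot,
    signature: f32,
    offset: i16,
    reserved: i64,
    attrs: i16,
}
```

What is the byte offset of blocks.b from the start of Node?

14

Slot: @0: h [8B, align 8] → 8; @8: a [1B, align 1] → 9; +1 pad (align 2); @10: b [2B, align 2] → 12; @12: d [1B, align 1] → 13; +3 tail pad (align 8); size 16, align 8
@0: inode [4B, align 1] → 4
@4: blocks [16B, align 1] → 20
within Slot: b at 10
4 + 10 = 14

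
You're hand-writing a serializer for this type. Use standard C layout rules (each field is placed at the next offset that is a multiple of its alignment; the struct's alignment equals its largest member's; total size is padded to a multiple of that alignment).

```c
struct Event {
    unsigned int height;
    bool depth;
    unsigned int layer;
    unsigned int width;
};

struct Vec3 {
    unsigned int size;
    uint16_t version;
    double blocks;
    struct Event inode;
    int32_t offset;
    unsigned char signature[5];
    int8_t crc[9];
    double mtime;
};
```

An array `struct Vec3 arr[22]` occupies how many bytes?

1408

Event: 0..4  height  (4B, 4-aligned); 4..5  depth  (1B, 1-aligned); 5..8  -- padding (3B); 8..12  layer  (4B, 4-aligned); 12..16  width  (4B, 4-aligned); sizeof = 16, alignof = 4
0..4  size  (4B, 4-aligned)
4..6  version  (2B, 2-aligned)
6..8  -- padding (2B)
8..16  blocks  (8B, 8-aligned)
16..32  inode  (16B, 4-aligned)
32..36  offset  (4B, 4-aligned)
36..41  signature  (5B, 1-aligned)
41..50  crc  (9B, 1-aligned)
50..56  -- padding (6B)
56..64  mtime  (8B, 8-aligned)
sizeof = 64, alignof = 8
array of 22: 22 × 64 = 1408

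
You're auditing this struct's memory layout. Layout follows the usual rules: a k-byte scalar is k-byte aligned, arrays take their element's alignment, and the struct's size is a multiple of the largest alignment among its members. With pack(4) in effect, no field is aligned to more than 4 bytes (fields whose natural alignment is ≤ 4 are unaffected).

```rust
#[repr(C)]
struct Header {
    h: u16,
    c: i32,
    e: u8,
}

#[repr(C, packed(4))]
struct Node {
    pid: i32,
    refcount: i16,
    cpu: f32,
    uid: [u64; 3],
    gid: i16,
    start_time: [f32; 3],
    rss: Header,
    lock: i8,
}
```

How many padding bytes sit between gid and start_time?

2

Header: h at 0 (size 2, align 2) → ends 2; pad 2 to align 4 for c; c at 4 (size 4, align 4) → ends 8; e at 8 (size 1, align 1) → ends 9; tail pad 3 to reach multiple of 4; total 12 bytes, alignment 4
pid at 0 (size 4, align 4) → ends 4
refcount at 4 (size 2, align 2) → ends 6
pad 2 to align 4 for cpu
cpu at 8 (size 4, align 4) → ends 12
uid at 12 (size 24, align 4) → ends 36
gid at 36 (size 2, align 2) → ends 38
pad 2 to align 4 for start_time
start_time at 40 (size 12, align 4) → ends 52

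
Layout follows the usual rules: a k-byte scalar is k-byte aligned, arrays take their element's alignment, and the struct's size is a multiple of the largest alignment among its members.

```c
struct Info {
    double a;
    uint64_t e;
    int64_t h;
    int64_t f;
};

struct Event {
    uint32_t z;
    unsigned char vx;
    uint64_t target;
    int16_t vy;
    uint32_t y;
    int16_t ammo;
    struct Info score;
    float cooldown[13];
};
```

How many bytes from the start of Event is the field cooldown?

Info: 0..8  a  (8B, 8-aligned); 8..16  e  (8B, 8-aligned); 16..24  h  (8B, 8-aligned); 24..32  f  (8B, 8-aligned); sizeof = 32, alignof = 8
0..4  z  (4B, 4-aligned)
4..5  vx  (1B, 1-aligned)
5..8  -- padding (3B)
8..16  target  (8B, 8-aligned)
16..18  vy  (2B, 2-aligned)
18..20  -- padding (2B)
20..24  y  (4B, 4-aligned)
24..26  ammo  (2B, 2-aligned)
26..32  -- padding (6B)
32..64  score  (32B, 8-aligned)
64..116  cooldown  (52B, 4-aligned)

64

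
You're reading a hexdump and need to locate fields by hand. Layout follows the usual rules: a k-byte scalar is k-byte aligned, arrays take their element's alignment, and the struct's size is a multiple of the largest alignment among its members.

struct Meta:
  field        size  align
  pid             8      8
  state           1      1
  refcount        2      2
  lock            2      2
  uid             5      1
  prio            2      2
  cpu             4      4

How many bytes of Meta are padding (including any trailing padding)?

@0: pid [8B, align 8] → 8
@8: state [1B, align 1] → 9
+1 pad (align 2)
@10: refcount [2B, align 2] → 12
@12: lock [2B, align 2] → 14
@14: uid [5B, align 1] → 19
+1 pad (align 2)
@20: prio [2B, align 2] → 22
+2 pad (align 4)
@24: cpu [4B, align 4] → 28
+4 tail pad (align 8)
size 32, align 8
data bytes 24, size 32 → padding 8

8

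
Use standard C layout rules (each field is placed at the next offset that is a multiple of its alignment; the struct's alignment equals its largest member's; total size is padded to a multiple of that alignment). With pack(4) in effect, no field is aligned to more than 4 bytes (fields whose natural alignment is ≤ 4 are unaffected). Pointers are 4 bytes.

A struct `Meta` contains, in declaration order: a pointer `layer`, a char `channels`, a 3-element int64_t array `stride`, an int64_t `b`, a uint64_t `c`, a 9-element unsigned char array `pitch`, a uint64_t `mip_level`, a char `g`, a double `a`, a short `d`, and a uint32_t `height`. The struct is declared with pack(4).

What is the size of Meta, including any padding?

layer at 0 (size 4, align 4) → ends 4
channels at 4 (size 1, align 1) → ends 5
pad 3 to align 4 for stride
stride at 8 (size 24, align 4) → ends 32
b at 32 (size 8, align 4) → ends 40
c at 40 (size 8, align 4) → ends 48
pitch at 48 (size 9, align 1) → ends 57
pad 3 to align 4 for mip_level
mip_level at 60 (size 8, align 4) → ends 68
g at 68 (size 1, align 1) → ends 69
pad 3 to align 4 for a
a at 72 (size 8, align 4) → ends 80
d at 80 (size 2, align 2) → ends 82
pad 2 to align 4 for height
height at 84 (size 4, align 4) → ends 88
total 88 bytes, alignment 4

88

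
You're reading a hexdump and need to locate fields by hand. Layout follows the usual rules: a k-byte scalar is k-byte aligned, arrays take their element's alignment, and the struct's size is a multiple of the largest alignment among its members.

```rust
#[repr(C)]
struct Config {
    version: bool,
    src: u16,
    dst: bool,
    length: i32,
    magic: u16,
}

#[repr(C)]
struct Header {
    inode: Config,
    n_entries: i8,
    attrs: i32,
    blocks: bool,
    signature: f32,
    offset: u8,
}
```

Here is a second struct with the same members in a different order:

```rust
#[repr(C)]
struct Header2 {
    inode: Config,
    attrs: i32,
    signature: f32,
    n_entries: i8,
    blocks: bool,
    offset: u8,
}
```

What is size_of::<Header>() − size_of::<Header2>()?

Config: 0..1  version  (1B, 1-aligned); 1..2  -- padding (1B); 2..4  src  (2B, 2-aligned); 4..5  dst  (1B, 1-aligned); 5..8  -- padding (3B); 8..12  length  (4B, 4-aligned); 12..14  magic  (2B, 2-aligned); 14..16  -- tail padding (2B); sizeof = 16, alignof = 4
0..16  inode  (16B, 4-aligned)
16..17  n_entries  (1B, 1-aligned)
17..20  -- padding (3B)
20..24  attrs  (4B, 4-aligned)
24..25  blocks  (1B, 1-aligned)
25..28  -- padding (3B)
28..32  signature  (4B, 4-aligned)
32..33  offset  (1B, 1-aligned)
33..36  -- tail padding (3B)
sizeof = 36, alignof = 4
— Header2 —
0..16  inode  (16B, 4-aligned)
16..20  attrs  (4B, 4-aligned)
20..24  signature  (4B, 4-aligned)
24..25  n_entries  (1B, 1-aligned)
25..26  blocks  (1B, 1-aligned)
26..27  offset  (1B, 1-aligned)
27..28  -- tail padding (1B)
sizeof = 28, alignof = 4
36 − 28 = 8

8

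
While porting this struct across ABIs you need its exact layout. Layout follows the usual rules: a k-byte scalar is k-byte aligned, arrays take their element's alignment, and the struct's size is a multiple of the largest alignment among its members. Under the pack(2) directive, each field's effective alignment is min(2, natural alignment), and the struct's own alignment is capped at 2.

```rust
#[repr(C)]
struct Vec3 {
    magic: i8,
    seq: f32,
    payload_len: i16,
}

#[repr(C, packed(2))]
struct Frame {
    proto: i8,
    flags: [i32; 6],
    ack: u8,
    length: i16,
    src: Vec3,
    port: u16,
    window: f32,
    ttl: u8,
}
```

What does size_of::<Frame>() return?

50 bytes

Vec3: @0: magic [1B, align 1] → 1; +3 pad (align 4); @4: seq [4B, align 4] → 8; @8: payload_len [2B, align 2] → 10; +2 tail pad (align 4); size 12, align 4
@0: proto [1B, align 1] → 1
+1 pad (align 2)
@2: flags [24B, align 2] → 26
@26: ack [1B, align 1] → 27
+1 pad (align 2)
@28: length [2B, align 2] → 30
@30: src [12B, align 2] → 42
@42: port [2B, align 2] → 44
@44: window [4B, align 2] → 48
@48: ttl [1B, align 1] → 49
+1 tail pad (align 2)
size 50, align 2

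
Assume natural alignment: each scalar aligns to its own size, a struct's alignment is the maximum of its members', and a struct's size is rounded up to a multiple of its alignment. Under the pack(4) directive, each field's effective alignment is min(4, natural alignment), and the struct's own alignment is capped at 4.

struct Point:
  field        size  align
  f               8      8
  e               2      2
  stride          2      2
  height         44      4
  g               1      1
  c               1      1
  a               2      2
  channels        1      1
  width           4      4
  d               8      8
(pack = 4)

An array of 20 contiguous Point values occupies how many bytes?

0..8  f  (8B, 4-aligned)
8..10  e  (2B, 2-aligned)
10..12  stride  (2B, 2-aligned)
12..56  height  (44B, 4-aligned)
56..57  g  (1B, 1-aligned)
57..58  c  (1B, 1-aligned)
58..60  a  (2B, 2-aligned)
60..61  channels  (1B, 1-aligned)
61..64  -- padding (3B)
64..68  width  (4B, 4-aligned)
68..76  d  (8B, 4-aligned)
sizeof = 76, alignof = 4
array of 20: 20 × 76 = 1520

1520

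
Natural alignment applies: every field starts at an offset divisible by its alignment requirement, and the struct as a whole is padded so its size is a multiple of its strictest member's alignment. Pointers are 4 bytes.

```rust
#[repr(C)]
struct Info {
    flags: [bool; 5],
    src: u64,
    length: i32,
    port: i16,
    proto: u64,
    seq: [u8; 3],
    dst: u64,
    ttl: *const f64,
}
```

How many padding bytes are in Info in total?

14

@0: flags [5B, align 1] → 5
+3 pad (align 8)
@8: src [8B, align 8] → 16
@16: length [4B, align 4] → 20
@20: port [2B, align 2] → 22
+2 pad (align 8)
@24: proto [8B, align 8] → 32
@32: seq [3B, align 1] → 35
+5 pad (align 8)
@40: dst [8B, align 8] → 48
@48: ttl [4B, align 4] → 52
+4 tail pad (align 8)
size 56, align 8
data bytes 42, size 56 → padding 14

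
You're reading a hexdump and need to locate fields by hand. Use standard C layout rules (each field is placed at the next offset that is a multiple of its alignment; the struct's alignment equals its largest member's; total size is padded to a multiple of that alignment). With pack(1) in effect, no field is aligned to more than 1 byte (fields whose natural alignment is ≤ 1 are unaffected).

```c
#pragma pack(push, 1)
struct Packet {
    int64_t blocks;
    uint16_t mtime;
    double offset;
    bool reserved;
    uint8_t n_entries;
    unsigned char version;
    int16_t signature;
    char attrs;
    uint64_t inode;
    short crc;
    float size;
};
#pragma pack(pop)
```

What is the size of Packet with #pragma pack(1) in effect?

0..8  blocks  (8B, 1-aligned)
8..10  mtime  (2B, 1-aligned)
10..18  offset  (8B, 1-aligned)
18..19  reserved  (1B, 1-aligned)
19..20  n_entries  (1B, 1-aligned)
20..21  version  (1B, 1-aligned)
21..23  signature  (2B, 1-aligned)
23..24  attrs  (1B, 1-aligned)
24..32  inode  (8B, 1-aligned)
32..34  crc  (2B, 1-aligned)
34..38  size  (4B, 1-aligned)
sizeof = 38, alignof = 1

38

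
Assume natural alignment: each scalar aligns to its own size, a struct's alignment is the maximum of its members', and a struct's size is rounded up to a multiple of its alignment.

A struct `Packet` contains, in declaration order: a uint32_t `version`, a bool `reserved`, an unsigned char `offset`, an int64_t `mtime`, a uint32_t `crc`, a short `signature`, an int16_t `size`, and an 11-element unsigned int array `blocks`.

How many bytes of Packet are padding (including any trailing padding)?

0..4  version  (4B, 4-aligned)
4..5  reserved  (1B, 1-aligned)
5..6  offset  (1B, 1-aligned)
6..8  -- padding (2B)
8..16  mtime  (8B, 8-aligned)
16..20  crc  (4B, 4-aligned)
20..22  signature  (2B, 2-aligned)
22..24  size  (2B, 2-aligned)
24..68  blocks  (44B, 4-aligned)
68..72  -- tail padding (4B)
sizeof = 72, alignof = 8
data bytes 66, size 72 → padding 6

6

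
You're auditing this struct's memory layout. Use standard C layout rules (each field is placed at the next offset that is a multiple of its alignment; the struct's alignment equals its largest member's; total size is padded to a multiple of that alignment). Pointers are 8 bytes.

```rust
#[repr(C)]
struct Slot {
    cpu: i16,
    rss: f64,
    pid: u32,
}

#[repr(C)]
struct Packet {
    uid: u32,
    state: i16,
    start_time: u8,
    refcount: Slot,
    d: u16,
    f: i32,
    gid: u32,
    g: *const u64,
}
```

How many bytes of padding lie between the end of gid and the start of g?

Slot: cpu at 0 (size 2, align 2) → ends 2; pad 6 to align 8 for rss; rss at 8 (size 8, align 8) → ends 16; pid at 16 (size 4, align 4) → ends 20; tail pad 4 to reach multiple of 8; total 24 bytes, alignment 8
uid at 0 (size 4, align 4) → ends 4
state at 4 (size 2, align 2) → ends 6
start_time at 6 (size 1, align 1) → ends 7
pad 1 to align 8 for refcount
refcount at 8 (size 24, align 8) → ends 32
d at 32 (size 2, align 2) → ends 34
pad 2 to align 4 for f
f at 36 (size 4, align 4) → ends 40
gid at 40 (size 4, align 4) → ends 44
pad 4 to align 8 for g
g at 48 (size 8, align 8) → ends 56

4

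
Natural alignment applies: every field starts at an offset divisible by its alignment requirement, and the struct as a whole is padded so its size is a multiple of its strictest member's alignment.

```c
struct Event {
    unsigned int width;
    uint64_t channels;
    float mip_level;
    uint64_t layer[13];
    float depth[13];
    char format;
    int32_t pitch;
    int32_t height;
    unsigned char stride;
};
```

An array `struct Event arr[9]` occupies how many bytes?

0..4  width  (4B, 4-aligned)
4..8  -- padding (4B)
8..16  channels  (8B, 8-aligned)
16..20  mip_level  (4B, 4-aligned)
20..24  -- padding (4B)
24..128  layer  (104B, 8-aligned)
128..180  depth  (52B, 4-aligned)
180..181  format  (1B, 1-aligned)
181..184  -- padding (3B)
184..188  pitch  (4B, 4-aligned)
188..192  height  (4B, 4-aligned)
192..193  stride  (1B, 1-aligned)
193..200  -- tail padding (7B)
sizeof = 200, alignof = 8
array of 9: 9 × 200 = 1800

1800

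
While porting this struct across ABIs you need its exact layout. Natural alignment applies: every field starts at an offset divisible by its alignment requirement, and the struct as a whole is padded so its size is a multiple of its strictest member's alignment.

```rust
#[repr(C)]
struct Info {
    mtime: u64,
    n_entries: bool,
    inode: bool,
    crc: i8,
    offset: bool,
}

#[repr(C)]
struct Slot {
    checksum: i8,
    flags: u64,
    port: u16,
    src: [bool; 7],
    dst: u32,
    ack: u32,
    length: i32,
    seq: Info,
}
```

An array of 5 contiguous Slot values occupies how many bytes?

Info: mtime at 0 (size 8, align 8) → ends 8; n_entries at 8 (size 1, align 1) → ends 9; inode at 9 (size 1, align 1) → ends 10; crc at 10 (size 1, align 1) → ends 11; offset at 11 (size 1, align 1) → ends 12; tail pad 4 to reach multiple of 8; total 16 bytes, alignment 8
checksum at 0 (size 1, align 1) → ends 1
pad 7 to align 8 for flags
flags at 8 (size 8, align 8) → ends 16
port at 16 (size 2, align 2) → ends 18
src at 18 (size 7, align 1) → ends 25
pad 3 to align 4 for dst
dst at 28 (size 4, align 4) → ends 32
ack at 32 (size 4, align 4) → ends 36
length at 36 (size 4, align 4) → ends 40
seq at 40 (size 16, align 8) → ends 56
total 56 bytes, alignment 8
array of 5: 5 × 56 = 280

280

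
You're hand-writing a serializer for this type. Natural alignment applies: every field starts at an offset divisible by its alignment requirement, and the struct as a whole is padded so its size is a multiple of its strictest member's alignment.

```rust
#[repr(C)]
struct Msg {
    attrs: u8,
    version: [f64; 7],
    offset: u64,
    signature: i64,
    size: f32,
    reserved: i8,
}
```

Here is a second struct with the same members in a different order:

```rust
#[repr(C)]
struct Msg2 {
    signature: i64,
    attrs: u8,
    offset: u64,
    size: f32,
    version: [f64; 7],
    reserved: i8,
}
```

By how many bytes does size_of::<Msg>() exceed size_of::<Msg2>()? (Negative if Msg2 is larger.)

0..1  attrs  (1B, 1-aligned)
1..8  -- padding (7B)
8..64  version  (56B, 8-aligned)
64..72  offset  (8B, 8-aligned)
72..80  signature  (8B, 8-aligned)
80..84  size  (4B, 4-aligned)
84..85  reserved  (1B, 1-aligned)
85..88  -- tail padding (3B)
sizeof = 88, alignof = 8
— Msg2 —
0..8  signature  (8B, 8-aligned)
8..9  attrs  (1B, 1-aligned)
9..16  -- padding (7B)
16..24  offset  (8B, 8-aligned)
24..28  size  (4B, 4-aligned)
28..32  -- padding (4B)
32..88  version  (56B, 8-aligned)
88..89  reserved  (1B, 1-aligned)
89..96  -- tail padding (7B)
sizeof = 96, alignof = 8
88 − 96 = -8

-8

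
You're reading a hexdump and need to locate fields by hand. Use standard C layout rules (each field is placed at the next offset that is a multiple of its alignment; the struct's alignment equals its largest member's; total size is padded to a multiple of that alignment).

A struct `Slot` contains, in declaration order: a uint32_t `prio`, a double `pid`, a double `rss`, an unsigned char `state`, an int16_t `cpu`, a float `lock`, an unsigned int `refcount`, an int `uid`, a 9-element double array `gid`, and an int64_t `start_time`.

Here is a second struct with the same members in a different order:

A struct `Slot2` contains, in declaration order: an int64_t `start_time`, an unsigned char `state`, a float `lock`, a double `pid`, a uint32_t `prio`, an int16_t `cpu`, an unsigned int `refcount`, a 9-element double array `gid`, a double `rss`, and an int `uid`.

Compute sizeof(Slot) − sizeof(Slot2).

-8

0..4  prio  (4B, 4-aligned)
4..8  -- padding (4B)
8..16  pid  (8B, 8-aligned)
16..24  rss  (8B, 8-aligned)
24..25  state  (1B, 1-aligned)
25..26  -- padding (1B)
26..28  cpu  (2B, 2-aligned)
28..32  lock  (4B, 4-aligned)
32..36  refcount  (4B, 4-aligned)
36..40  uid  (4B, 4-aligned)
40..112  gid  (72B, 8-aligned)
112..120  start_time  (8B, 8-aligned)
sizeof = 120, alignof = 8
— Slot2 —
0..8  start_time  (8B, 8-aligned)
8..9  state  (1B, 1-aligned)
9..12  -- padding (3B)
12..16  lock  (4B, 4-aligned)
16..24  pid  (8B, 8-aligned)
24..28  prio  (4B, 4-aligned)
28..30  cpu  (2B, 2-aligned)
30..32  -- padding (2B)
32..36  refcount  (4B, 4-aligned)
36..40  -- padding (4B)
40..112  gid  (72B, 8-aligned)
112..120  rss  (8B, 8-aligned)
120..124  uid  (4B, 4-aligned)
124..128  -- tail padding (4B)
sizeof = 128, alignof = 8
120 − 128 = -8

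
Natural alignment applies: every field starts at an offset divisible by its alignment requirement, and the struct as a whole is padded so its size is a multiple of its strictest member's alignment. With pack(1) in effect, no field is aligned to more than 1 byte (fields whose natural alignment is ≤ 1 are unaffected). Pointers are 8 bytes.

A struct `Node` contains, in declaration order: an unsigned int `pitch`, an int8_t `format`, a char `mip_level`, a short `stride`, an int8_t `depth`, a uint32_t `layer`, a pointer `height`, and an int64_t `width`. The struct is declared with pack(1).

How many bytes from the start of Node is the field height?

13

pitch at 0 (size 4, align 1) → ends 4
format at 4 (size 1, align 1) → ends 5
mip_level at 5 (size 1, align 1) → ends 6
stride at 6 (size 2, align 1) → ends 8
depth at 8 (size 1, align 1) → ends 9
layer at 9 (size 4, align 1) → ends 13
height at 13 (size 8, align 1) → ends 21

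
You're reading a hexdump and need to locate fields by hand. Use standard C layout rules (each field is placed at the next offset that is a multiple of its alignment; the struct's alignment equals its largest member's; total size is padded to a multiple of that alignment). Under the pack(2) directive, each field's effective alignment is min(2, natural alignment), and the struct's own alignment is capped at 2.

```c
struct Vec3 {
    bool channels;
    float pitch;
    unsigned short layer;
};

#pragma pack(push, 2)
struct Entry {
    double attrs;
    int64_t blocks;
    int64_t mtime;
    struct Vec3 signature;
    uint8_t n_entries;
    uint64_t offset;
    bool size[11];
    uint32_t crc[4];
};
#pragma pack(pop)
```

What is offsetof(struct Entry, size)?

46

Vec3: 0..1  channels  (1B, 1-aligned); 1..4  -- padding (3B); 4..8  pitch  (4B, 4-aligned); 8..10  layer  (2B, 2-aligned); 10..12  -- tail padding (2B); sizeof = 12, alignof = 4
0..8  attrs  (8B, 2-aligned)
8..16  blocks  (8B, 2-aligned)
16..24  mtime  (8B, 2-aligned)
24..36  signature  (12B, 2-aligned)
36..37  n_entries  (1B, 1-aligned)
37..38  -- padding (1B)
38..46  offset  (8B, 2-aligned)
46..57  size  (11B, 1-aligned)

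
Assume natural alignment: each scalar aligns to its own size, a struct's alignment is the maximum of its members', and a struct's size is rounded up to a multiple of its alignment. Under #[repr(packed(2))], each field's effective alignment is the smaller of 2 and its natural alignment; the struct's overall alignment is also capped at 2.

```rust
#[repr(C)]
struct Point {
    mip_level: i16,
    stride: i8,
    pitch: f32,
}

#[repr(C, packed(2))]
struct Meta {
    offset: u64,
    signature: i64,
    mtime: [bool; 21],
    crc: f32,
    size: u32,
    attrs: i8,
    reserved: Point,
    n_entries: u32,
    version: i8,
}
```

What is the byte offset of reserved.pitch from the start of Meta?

Point: mip_level at 0 (size 2, align 2) → ends 2; stride at 2 (size 1, align 1) → ends 3; pad 1 to align 4 for pitch; pitch at 4 (size 4, align 4) → ends 8; total 8 bytes, alignment 4
offset at 0 (size 8, align 2) → ends 8
signature at 8 (size 8, align 2) → ends 16
mtime at 16 (size 21, align 1) → ends 37
pad 1 to align 2 for crc
crc at 38 (size 4, align 2) → ends 42
size at 42 (size 4, align 2) → ends 46
attrs at 46 (size 1, align 1) → ends 47
pad 1 to align 2 for reserved
reserved at 48 (size 8, align 2) → ends 56
within Point: pitch at 4
48 + 4 = 52

52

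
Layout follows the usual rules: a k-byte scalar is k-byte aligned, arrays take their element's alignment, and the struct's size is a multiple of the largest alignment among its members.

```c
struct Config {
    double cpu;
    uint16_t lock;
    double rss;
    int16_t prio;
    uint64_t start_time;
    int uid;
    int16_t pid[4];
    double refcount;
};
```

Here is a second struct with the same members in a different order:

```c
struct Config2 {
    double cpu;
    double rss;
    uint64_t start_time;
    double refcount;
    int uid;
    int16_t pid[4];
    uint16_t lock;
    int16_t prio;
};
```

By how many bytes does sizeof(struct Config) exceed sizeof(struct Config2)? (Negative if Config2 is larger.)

0..8  cpu  (8B, 8-aligned)
8..10  lock  (2B, 2-aligned)
10..16  -- padding (6B)
16..24  rss  (8B, 8-aligned)
24..26  prio  (2B, 2-aligned)
26..32  -- padding (6B)
32..40  start_time  (8B, 8-aligned)
40..44  uid  (4B, 4-aligned)
44..52  pid  (8B, 2-aligned)
52..56  -- padding (4B)
56..64  refcount  (8B, 8-aligned)
sizeof = 64, alignof = 8
— Config2 —
0..8  cpu  (8B, 8-aligned)
8..16  rss  (8B, 8-aligned)
16..24  start_time  (8B, 8-aligned)
24..32  refcount  (8B, 8-aligned)
32..36  uid  (4B, 4-aligned)
36..44  pid  (8B, 2-aligned)
44..46  lock  (2B, 2-aligned)
46..48  prio  (2B, 2-aligned)
sizeof = 48, alignof = 8
64 − 48 = 16

16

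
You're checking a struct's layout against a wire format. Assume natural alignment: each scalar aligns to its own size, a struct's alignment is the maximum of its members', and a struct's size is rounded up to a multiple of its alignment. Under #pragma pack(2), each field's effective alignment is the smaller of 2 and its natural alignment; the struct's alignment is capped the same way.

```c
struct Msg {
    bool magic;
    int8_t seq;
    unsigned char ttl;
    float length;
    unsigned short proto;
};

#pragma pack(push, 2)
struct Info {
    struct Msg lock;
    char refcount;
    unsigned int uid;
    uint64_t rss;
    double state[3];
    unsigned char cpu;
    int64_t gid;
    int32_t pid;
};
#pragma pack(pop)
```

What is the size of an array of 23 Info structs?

Msg: @0: magic [1B, align 1] → 1; @1: seq [1B, align 1] → 2; @2: ttl [1B, align 1] → 3; +1 pad (align 4); @4: length [4B, align 4] → 8; @8: proto [2B, align 2] → 10; +2 tail pad (align 4); size 12, align 4
@0: lock [12B, align 2] → 12
@12: refcount [1B, align 1] → 13
+1 pad (align 2)
@14: uid [4B, align 2] → 18
@18: rss [8B, align 2] → 26
@26: state [24B, align 2] → 50
@50: cpu [1B, align 1] → 51
+1 pad (align 2)
@52: gid [8B, align 2] → 60
@60: pid [4B, align 2] → 64
size 64, align 2
array of 23: 23 × 64 = 1472

1472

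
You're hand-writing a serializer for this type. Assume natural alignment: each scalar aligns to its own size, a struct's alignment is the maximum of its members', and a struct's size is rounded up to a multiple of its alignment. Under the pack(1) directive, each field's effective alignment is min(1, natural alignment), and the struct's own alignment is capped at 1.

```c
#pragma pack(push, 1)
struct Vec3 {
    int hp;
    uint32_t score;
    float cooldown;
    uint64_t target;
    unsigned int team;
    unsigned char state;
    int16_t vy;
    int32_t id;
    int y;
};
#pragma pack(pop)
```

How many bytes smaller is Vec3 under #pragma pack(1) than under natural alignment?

natural layout:
  0..4  hp  (4B, 4-aligned)
  4..8  score  (4B, 4-aligned)
  8..12  cooldown  (4B, 4-aligned)
  12..16  -- padding (4B)
  16..24  target  (8B, 8-aligned)
  24..28  team  (4B, 4-aligned)
  28..29  state  (1B, 1-aligned)
  29..30  -- padding (1B)
  30..32  vy  (2B, 2-aligned)
  32..36  id  (4B, 4-aligned)
  36..40  y  (4B, 4-aligned)
  sizeof = 40, alignof = 8
packed(1) layout:
  0..4  hp  (4B, 1-aligned)
  4..8  score  (4B, 1-aligned)
  8..12  cooldown  (4B, 1-aligned)
  12..20  target  (8B, 1-aligned)
  20..24  team  (4B, 1-aligned)
  24..25  state  (1B, 1-aligned)
  25..27  vy  (2B, 1-aligned)
  27..31  id  (4B, 1-aligned)
  31..35  y  (4B, 1-aligned)
  sizeof = 35, alignof = 1
40 − 35 = 5

5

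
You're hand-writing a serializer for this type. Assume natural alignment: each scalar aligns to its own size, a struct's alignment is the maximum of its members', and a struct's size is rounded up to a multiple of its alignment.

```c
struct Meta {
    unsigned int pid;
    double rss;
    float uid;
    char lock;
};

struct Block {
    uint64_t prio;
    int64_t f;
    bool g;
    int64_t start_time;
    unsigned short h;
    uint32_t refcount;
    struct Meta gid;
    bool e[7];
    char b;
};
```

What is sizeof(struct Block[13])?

Meta: pid at 0 (size 4, align 4) → ends 4; pad 4 to align 8 for rss; rss at 8 (size 8, align 8) → ends 16; uid at 16 (size 4, align 4) → ends 20; lock at 20 (size 1, align 1) → ends 21; tail pad 3 to reach multiple of 8; total 24 bytes, alignment 8
prio at 0 (size 8, align 8) → ends 8
f at 8 (size 8, align 8) → ends 16
g at 16 (size 1, align 1) → ends 17
pad 7 to align 8 for start_time
start_time at 24 (size 8, align 8) → ends 32
h at 32 (size 2, align 2) → ends 34
pad 2 to align 4 for refcount
refcount at 36 (size 4, align 4) → ends 40
gid at 40 (size 24, align 8) → ends 64
e at 64 (size 7, align 1) → ends 71
b at 71 (size 1, align 1) → ends 72
total 72 bytes, alignment 8
array of 13: 13 × 72 = 936

936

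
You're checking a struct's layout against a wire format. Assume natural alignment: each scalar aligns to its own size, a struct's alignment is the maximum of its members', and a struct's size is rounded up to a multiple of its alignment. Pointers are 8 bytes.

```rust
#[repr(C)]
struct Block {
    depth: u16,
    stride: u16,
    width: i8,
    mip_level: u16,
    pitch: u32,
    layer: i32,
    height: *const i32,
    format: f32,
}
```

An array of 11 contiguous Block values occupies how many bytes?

@0: depth [2B, align 2] → 2
@2: stride [2B, align 2] → 4
@4: width [1B, align 1] → 5
+1 pad (align 2)
@6: mip_level [2B, align 2] → 8
@8: pitch [4B, align 4] → 12
@12: layer [4B, align 4] → 16
@16: height [8B, align 8] → 24
@24: format [4B, align 4] → 28
+4 tail pad (align 8)
size 32, align 8
array of 11: 11 × 32 = 352

352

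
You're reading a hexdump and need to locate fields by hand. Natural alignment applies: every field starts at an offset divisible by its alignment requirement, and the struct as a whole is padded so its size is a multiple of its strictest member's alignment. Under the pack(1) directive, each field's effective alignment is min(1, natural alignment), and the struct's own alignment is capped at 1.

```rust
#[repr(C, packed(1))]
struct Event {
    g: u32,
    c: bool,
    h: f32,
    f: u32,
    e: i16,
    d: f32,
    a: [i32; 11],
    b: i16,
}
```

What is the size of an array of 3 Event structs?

195

g at 0 (size 4, align 1) → ends 4
c at 4 (size 1, align 1) → ends 5
h at 5 (size 4, align 1) → ends 9
f at 9 (size 4, align 1) → ends 13
e at 13 (size 2, align 1) → ends 15
d at 15 (size 4, align 1) → ends 19
a at 19 (size 44, align 1) → ends 63
b at 63 (size 2, align 1) → ends 65
total 65 bytes, alignment 1
array of 3: 3 × 65 = 195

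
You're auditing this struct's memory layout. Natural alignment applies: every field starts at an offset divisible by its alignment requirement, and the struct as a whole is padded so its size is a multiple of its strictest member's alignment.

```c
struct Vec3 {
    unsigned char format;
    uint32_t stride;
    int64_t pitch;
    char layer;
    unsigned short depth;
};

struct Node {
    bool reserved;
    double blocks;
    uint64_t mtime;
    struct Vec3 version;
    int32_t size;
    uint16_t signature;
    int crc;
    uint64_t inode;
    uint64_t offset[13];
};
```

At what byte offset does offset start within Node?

72

Vec3: 0..1  format  (1B, 1-aligned); 1..4  -- padding (3B); 4..8  stride  (4B, 4-aligned); 8..16  pitch  (8B, 8-aligned); 16..17  layer  (1B, 1-aligned); 17..18  -- padding (1B); 18..20  depth  (2B, 2-aligned); 20..24  -- tail padding (4B); sizeof = 24, alignof = 8
0..1  reserved  (1B, 1-aligned)
1..8  -- padding (7B)
8..16  blocks  (8B, 8-aligned)
16..24  mtime  (8B, 8-aligned)
24..48  version  (24B, 8-aligned)
48..52  size  (4B, 4-aligned)
52..54  signature  (2B, 2-aligned)
54..56  -- padding (2B)
56..60  crc  (4B, 4-aligned)
60..64  -- padding (4B)
64..72  inode  (8B, 8-aligned)
72..176  offset  (104B, 8-aligned)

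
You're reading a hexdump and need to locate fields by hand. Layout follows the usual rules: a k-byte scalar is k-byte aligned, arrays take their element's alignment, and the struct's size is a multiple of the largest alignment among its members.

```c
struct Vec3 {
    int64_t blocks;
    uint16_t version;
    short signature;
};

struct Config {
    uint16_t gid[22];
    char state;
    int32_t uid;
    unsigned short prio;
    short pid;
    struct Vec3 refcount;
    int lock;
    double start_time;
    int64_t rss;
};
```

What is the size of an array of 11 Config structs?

Vec3: @0: blocks [8B, align 8] → 8; @8: version [2B, align 2] → 10; @10: signature [2B, align 2] → 12; +4 tail pad (align 8); size 16, align 8
@0: gid [44B, align 2] → 44
@44: state [1B, align 1] → 45
+3 pad (align 4)
@48: uid [4B, align 4] → 52
@52: prio [2B, align 2] → 54
@54: pid [2B, align 2] → 56
@56: refcount [16B, align 8] → 72
@72: lock [4B, align 4] → 76
+4 pad (align 8)
@80: start_time [8B, align 8] → 88
@88: rss [8B, align 8] → 96
size 96, align 8
array of 11: 11 × 96 = 1056

1056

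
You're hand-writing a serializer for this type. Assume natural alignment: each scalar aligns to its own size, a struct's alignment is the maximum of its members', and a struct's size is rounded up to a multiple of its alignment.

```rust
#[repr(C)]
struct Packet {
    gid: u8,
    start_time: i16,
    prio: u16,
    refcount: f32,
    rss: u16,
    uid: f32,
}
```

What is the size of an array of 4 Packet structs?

gid at 0 (size 1, align 1) → ends 1
pad 1 to align 2 for start_time
start_time at 2 (size 2, align 2) → ends 4
prio at 4 (size 2, align 2) → ends 6
pad 2 to align 4 for refcount
refcount at 8 (size 4, align 4) → ends 12
rss at 12 (size 2, align 2) → ends 14
pad 2 to align 4 for uid
uid at 16 (size 4, align 4) → ends 20
total 20 bytes, alignment 4
array of 4: 4 × 20 = 80

80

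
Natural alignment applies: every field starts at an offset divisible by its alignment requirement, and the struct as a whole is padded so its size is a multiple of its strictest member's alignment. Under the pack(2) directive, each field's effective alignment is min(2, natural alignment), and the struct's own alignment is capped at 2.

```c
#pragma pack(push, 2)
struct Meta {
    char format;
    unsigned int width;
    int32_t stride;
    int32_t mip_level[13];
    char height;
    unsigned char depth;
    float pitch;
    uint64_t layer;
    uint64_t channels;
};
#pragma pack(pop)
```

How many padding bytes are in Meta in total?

1

@0: format [1B, align 1] → 1
+1 pad (align 2)
@2: width [4B, align 2] → 6
@6: stride [4B, align 2] → 10
@10: mip_level [52B, align 2] → 62
@62: height [1B, align 1] → 63
@63: depth [1B, align 1] → 64
@64: pitch [4B, align 2] → 68
@68: layer [8B, align 2] → 76
@76: channels [8B, align 2] → 84
size 84, align 2
data bytes 83, size 84 → padding 1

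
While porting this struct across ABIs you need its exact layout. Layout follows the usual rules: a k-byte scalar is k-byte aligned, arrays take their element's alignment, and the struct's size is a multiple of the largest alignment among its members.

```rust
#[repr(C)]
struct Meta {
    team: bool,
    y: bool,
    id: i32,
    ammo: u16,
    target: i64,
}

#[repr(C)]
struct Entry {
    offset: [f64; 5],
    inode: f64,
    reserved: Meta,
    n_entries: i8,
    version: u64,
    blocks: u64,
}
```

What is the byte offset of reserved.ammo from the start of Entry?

Meta: team at 0 (size 1, align 1) → ends 1; y at 1 (size 1, align 1) → ends 2; pad 2 to align 4 for id; id at 4 (size 4, align 4) → ends 8; ammo at 8 (size 2, align 2) → ends 10; pad 6 to align 8 for target; target at 16 (size 8, align 8) → ends 24; total 24 bytes, alignment 8
offset at 0 (size 40, align 8) → ends 40
inode at 40 (size 8, align 8) → ends 48
reserved at 48 (size 24, align 8) → ends 72
within Meta: ammo at 8
48 + 8 = 56

56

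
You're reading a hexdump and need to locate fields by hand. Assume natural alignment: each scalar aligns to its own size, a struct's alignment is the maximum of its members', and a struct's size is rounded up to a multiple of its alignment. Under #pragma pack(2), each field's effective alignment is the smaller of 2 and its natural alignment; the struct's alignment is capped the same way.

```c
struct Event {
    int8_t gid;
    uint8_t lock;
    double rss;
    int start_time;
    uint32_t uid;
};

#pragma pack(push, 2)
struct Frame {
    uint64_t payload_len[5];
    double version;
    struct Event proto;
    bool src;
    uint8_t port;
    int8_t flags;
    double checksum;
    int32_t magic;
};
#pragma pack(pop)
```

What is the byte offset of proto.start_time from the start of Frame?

64

Event: @0: gid [1B, align 1] → 1; @1: lock [1B, align 1] → 2; +6 pad (align 8); @8: rss [8B, align 8] → 16; @16: start_time [4B, align 4] → 20; @20: uid [4B, align 4] → 24; size 24, align 8
@0: payload_len [40B, align 2] → 40
@40: version [8B, align 2] → 48
@48: proto [24B, align 2] → 72
within Event: start_time at 16
48 + 16 = 64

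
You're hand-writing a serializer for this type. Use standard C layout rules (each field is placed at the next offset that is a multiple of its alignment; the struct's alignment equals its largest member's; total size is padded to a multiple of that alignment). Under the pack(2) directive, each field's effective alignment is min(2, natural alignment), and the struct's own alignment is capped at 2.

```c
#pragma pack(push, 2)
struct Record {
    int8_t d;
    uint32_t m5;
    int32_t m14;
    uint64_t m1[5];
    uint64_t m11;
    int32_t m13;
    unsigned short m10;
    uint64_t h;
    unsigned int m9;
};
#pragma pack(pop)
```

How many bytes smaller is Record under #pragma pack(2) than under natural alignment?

natural layout:
  @0: d [1B, align 1] → 1
  +3 pad (align 4)
  @4: m5 [4B, align 4] → 8
  @8: m14 [4B, align 4] → 12
  +4 pad (align 8)
  @16: m1 [40B, align 8] → 56
  @56: m11 [8B, align 8] → 64
  @64: m13 [4B, align 4] → 68
  @68: m10 [2B, align 2] → 70
  +2 pad (align 8)
  @72: h [8B, align 8] → 80
  @80: m9 [4B, align 4] → 84
  +4 tail pad (align 8)
  size 88, align 8
packed(2) layout:
  @0: d [1B, align 1] → 1
  +1 pad (align 2)
  @2: m5 [4B, align 2] → 6
  @6: m14 [4B, align 2] → 10
  @10: m1 [40B, align 2] → 50
  @50: m11 [8B, align 2] → 58
  @58: m13 [4B, align 2] → 62
  @62: m10 [2B, align 2] → 64
  @64: h [8B, align 2] → 72
  @72: m9 [4B, align 2] → 76
  size 76, align 2
88 − 76 = 12

12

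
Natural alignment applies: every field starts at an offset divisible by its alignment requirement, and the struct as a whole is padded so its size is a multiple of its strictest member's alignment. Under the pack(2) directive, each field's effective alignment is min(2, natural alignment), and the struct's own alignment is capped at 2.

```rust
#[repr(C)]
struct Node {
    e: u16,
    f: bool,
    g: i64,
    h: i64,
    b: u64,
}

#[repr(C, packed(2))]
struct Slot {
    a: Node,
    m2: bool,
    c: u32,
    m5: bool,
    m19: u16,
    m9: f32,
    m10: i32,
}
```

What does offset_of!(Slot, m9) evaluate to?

42

Node: 0..2  e  (2B, 2-aligned); 2..3  f  (1B, 1-aligned); 3..8  -- padding (5B); 8..16  g  (8B, 8-aligned); 16..24  h  (8B, 8-aligned); 24..32  b  (8B, 8-aligned); sizeof = 32, alignof = 8
0..32  a  (32B, 2-aligned)
32..33  m2  (1B, 1-aligned)
33..34  -- padding (1B)
34..38  c  (4B, 2-aligned)
38..39  m5  (1B, 1-aligned)
39..40  -- padding (1B)
40..42  m19  (2B, 2-aligned)
42..46  m9  (4B, 2-aligned)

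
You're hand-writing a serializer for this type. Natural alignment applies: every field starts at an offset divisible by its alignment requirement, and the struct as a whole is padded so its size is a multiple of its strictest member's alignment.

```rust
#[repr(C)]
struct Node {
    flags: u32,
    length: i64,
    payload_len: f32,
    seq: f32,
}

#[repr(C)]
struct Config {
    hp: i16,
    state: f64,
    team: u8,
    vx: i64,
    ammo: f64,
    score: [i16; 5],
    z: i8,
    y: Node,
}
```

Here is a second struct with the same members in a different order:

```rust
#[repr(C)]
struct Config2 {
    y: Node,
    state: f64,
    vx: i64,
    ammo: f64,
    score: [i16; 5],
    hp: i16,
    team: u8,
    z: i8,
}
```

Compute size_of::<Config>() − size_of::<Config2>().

Node: flags at 0 (size 4, align 4) → ends 4; pad 4 to align 8 for length; length at 8 (size 8, align 8) → ends 16; payload_len at 16 (size 4, align 4) → ends 20; seq at 20 (size 4, align 4) → ends 24; total 24 bytes, alignment 8
hp at 0 (size 2, align 2) → ends 2
pad 6 to align 8 for state
state at 8 (size 8, align 8) → ends 16
team at 16 (size 1, align 1) → ends 17
pad 7 to align 8 for vx
vx at 24 (size 8, align 8) → ends 32
ammo at 32 (size 8, align 8) → ends 40
score at 40 (size 10, align 2) → ends 50
z at 50 (size 1, align 1) → ends 51
pad 5 to align 8 for y
y at 56 (size 24, align 8) → ends 80
total 80 bytes, alignment 8
— Config2 —
y at 0 (size 24, align 8) → ends 24
state at 24 (size 8, align 8) → ends 32
vx at 32 (size 8, align 8) → ends 40
ammo at 40 (size 8, align 8) → ends 48
score at 48 (size 10, align 2) → ends 58
hp at 58 (size 2, align 2) → ends 60
team at 60 (size 1, align 1) → ends 61
z at 61 (size 1, align 1) → ends 62
tail pad 2 to reach multiple of 8
total 64 bytes, alignment 8
80 − 64 = 16

16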